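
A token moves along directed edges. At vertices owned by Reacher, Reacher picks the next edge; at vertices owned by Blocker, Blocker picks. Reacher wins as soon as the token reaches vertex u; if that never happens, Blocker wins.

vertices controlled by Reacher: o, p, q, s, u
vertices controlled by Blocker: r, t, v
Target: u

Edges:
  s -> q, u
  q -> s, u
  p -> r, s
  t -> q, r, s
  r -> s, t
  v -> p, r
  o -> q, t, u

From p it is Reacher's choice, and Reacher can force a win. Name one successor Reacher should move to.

A0 = {u}
A1: add {o, q, s} — o (Reacher) has o→u; q (Reacher) has q→u; s (Reacher) has s→u.
A2: add {p} — p (Reacher) has p→s.
A3 = A2; e.g. r (Blocker) can still go to t. Fixed point.
From p, successor s is in the attractor (rank 1); the other successor r is not.

s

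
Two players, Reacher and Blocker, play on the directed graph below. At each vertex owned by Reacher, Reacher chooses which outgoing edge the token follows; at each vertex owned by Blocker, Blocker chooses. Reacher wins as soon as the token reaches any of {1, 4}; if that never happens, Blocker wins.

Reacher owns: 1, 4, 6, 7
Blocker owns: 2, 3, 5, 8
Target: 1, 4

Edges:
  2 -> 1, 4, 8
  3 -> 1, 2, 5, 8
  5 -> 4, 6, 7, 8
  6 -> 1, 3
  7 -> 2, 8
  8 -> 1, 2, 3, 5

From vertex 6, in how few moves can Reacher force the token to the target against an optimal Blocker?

1

A0 = {1, 4}
A1: add {6} — 6 (Reacher) has 6→1.
A2 = A1; e.g. 2 (Blocker) can still go to 8. Fixed point.
6 enters the attractor at level 1, so Reacher can force the target in 1 move from there.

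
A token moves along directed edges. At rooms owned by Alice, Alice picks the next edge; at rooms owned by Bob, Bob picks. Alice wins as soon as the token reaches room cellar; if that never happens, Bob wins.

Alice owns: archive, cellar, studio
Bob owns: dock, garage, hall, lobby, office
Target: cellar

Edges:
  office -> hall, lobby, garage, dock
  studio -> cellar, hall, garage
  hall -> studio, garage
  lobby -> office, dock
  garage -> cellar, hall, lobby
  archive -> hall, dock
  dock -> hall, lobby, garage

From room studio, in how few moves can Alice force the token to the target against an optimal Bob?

A0 = {cellar}
A1: add {studio} — studio (Alice) has studio→cellar.
A2 = A1; e.g. office (Bob) can still go to hall. Fixed point.
studio enters the attractor at level 1, so Alice can force the target in 1 move from there.

1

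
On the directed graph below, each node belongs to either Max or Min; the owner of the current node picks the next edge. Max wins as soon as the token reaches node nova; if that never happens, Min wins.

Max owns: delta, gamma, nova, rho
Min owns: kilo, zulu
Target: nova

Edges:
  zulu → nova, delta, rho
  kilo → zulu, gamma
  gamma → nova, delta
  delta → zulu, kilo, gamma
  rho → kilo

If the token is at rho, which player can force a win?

A0 = {nova}
A1: add {gamma} — gamma (Max) has gamma→nova.
A2: add {delta} — delta (Max) has delta→gamma.
A3 = A2; e.g. zulu (Min) can still go to rho. Fixed point.
rho never enters the attractor, so Min can avoid the target forever.

Min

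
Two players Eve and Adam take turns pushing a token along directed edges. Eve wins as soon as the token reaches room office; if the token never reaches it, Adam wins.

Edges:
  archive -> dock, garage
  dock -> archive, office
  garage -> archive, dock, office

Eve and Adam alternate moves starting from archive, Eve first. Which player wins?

Adam

Track states (vertex, player-to-move).
A0 = {(office,Eve), (office,Adam)}
A1: add {(dock,Eve), (garage,Eve)}.
A2: add {(archive,Adam)}.
A3 = A2; e.g. (archive,Eve) stays out. (archive,Eve) never enters ⇒ Adam avoids the target.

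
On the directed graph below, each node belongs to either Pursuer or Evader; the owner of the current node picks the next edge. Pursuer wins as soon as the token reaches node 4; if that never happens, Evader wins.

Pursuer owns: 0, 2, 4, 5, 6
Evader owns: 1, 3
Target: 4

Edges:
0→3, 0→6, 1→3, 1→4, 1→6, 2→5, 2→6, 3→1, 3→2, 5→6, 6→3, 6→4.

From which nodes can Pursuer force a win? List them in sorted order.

0, 2, 4, 5, 6

A0 = {4}
A1: add {6} — 6 (Pursuer) has 6→4.
A2: add {0, 2, 5} — 0 (Pursuer) has 0→6; 2 (Pursuer) has 2→6; 5 (Pursuer) has 5→6.
A3 = A2; e.g. 1 (Evader) can still go to 3. Fixed point.
Pursuer's winning region = {0, 2, 4, 5, 6}.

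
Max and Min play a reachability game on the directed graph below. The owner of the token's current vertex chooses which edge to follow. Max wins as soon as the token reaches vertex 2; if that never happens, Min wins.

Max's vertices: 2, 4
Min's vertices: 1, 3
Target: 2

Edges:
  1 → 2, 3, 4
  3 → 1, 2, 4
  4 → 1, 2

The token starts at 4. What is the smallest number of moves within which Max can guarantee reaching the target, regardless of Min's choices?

A0 = {2}
A1: add {4} — 4 (Max) has 4→2.
A2 = A1; e.g. 1 (Min) can still go to 3. Fixed point.
4 enters the attractor at level 1, so Max can force the target in 1 move from there.

1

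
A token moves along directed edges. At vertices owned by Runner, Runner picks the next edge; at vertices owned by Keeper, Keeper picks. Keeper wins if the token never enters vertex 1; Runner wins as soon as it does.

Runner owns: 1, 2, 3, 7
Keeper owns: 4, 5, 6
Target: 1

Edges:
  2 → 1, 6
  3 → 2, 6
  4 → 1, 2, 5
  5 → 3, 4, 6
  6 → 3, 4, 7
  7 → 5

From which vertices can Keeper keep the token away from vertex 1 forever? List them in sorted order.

A0 = {1}
A1: add {2} — 2 (Runner) has 2→1.
A2: add {3} — 3 (Runner) has 3→2.
A3 = A2; e.g. 4 (Keeper) can still go to 5. Fixed point.
Runner's attractor = {1, 2, 3}; Keeper avoids the target exactly from the complement.

4, 5, 6, 7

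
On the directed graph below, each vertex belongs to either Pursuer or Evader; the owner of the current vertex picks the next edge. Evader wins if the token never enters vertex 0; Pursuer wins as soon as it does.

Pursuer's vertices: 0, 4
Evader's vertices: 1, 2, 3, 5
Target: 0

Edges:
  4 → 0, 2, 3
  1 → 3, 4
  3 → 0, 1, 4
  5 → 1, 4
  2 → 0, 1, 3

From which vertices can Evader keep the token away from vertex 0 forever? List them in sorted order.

1, 2, 3, 5

A0 = {0}
A1: add {4} — 4 (Pursuer) has 4→0.
A2 = A1; e.g. 1 (Evader) can still go to 3. Fixed point.
Pursuer's attractor = {0, 4}; Evader avoids the target exactly from the complement.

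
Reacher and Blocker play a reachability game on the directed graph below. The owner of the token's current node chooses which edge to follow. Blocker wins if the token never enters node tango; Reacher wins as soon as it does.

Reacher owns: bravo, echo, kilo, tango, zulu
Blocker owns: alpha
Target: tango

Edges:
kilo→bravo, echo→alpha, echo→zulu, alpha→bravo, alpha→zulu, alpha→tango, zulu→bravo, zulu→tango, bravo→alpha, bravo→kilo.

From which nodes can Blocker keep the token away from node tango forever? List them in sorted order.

alpha, bravo, kilo

A0 = {tango}
A1: add {zulu} — zulu (Reacher) has zulu→tango.
A2: add {echo} — echo (Reacher) has echo→zulu.
A3 = A2; e.g. bravo (Reacher) has no edge into A2. Fixed point.
Reacher's attractor = {echo, tango, zulu}; Blocker avoids the target exactly from the complement.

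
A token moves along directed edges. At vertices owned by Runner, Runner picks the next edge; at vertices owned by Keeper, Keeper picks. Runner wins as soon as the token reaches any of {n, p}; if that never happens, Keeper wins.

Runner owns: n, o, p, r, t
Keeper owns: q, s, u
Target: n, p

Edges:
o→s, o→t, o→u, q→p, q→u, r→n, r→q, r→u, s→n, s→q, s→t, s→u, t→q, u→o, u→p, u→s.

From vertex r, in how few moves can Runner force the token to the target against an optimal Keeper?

A0 = {n, p}
A1: add {r} — r (Runner) has r→n.
A2 = A1; e.g. o (Runner) has no edge into A1. Fixed point.
r enters the attractor at level 1, so Runner can force the target in 1 move from there.

1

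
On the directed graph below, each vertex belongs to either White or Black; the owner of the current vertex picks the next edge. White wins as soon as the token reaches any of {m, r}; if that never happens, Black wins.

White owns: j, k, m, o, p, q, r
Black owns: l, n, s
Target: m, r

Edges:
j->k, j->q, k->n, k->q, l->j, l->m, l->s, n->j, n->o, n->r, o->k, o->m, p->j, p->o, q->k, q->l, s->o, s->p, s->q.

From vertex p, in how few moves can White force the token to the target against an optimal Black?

2

A0 = {m, r}
A1: add {o} — o (White) has o→m.
A2: add {p} — p (White) has p→o.
A3 = A2; e.g. j (White) has no edge into A2. Fixed point.
p enters the attractor at level 2, so White can force the target in 2 moves from there.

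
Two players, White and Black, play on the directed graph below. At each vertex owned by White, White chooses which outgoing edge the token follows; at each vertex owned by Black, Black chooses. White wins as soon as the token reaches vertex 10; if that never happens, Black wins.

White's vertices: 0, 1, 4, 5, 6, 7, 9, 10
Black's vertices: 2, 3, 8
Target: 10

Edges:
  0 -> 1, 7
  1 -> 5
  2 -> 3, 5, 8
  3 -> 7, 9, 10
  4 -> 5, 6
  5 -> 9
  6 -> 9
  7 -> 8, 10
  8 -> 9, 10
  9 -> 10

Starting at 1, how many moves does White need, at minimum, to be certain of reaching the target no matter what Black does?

A0 = {10}
A1: add {7, 9} — 7 (White) has 7→10; 9 (White) has 9→10.
A2: add {0, 3, 5, 6, 8} — 0 (White) has 0→7; 3 (Black): all of {7, 9, 10} already in; 5 (White) has 5→9; 6 (White) has 6→9; 8 (Black): all of {9, 10} already in.
A3: add {1, 2, 4} — 1 (White) has 1→5; 2 (Black): all of {3, 5, 8} already in; 4 (White) has 4→5.
A3 = all vertices. Fixed point.
1 enters the attractor at level 3, so White can force the target in 3 moves from there.

3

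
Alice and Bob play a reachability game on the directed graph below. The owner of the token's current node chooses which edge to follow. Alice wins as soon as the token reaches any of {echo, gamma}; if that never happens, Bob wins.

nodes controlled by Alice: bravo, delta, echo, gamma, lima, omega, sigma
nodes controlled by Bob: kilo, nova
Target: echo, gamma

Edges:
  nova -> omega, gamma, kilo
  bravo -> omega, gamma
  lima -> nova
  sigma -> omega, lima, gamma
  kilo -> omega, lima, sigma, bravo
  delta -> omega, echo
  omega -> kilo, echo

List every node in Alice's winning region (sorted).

bravo, delta, echo, gamma, omega, sigma

A0 = {echo, gamma}
A1: add {bravo, delta, omega, sigma} — omega (Alice) has omega→echo; delta (Alice) has delta→echo; sigma (Alice) has sigma→gamma; bravo (Alice) has bravo→gamma.
A2 = A1; e.g. lima (Alice) has no edge into A1. Fixed point.
Alice's winning region = {bravo, delta, echo, gamma, omega, sigma}.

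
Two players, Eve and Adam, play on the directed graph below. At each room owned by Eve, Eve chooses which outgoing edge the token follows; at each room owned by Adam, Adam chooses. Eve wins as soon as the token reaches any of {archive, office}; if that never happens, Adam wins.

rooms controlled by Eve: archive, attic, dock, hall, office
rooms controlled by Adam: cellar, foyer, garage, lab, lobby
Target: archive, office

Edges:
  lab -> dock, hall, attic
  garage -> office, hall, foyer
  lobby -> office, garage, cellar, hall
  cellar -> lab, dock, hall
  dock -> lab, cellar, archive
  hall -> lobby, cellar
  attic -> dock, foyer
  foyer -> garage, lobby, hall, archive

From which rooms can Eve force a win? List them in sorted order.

A0 = {archive, office}
A1: add {dock} — dock (Eve) has dock→archive.
A2: add {attic} — attic (Eve) has attic→dock.
A3 = A2; e.g. lab (Adam) can still go to hall. Fixed point.
Eve's winning region = {archive, attic, dock, office}.

archive, attic, dock, office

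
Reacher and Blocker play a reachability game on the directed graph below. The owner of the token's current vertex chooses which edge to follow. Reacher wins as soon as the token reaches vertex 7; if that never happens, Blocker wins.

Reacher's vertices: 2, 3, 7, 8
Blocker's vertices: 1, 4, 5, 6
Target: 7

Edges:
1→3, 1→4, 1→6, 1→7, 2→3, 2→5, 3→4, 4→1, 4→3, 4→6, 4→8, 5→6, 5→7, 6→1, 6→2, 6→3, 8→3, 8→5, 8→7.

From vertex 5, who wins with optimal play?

A0 = {7}
A1: add {8} — 8 (Reacher) has 8→7.
A2 = A1; e.g. 1 (Blocker) can still go to 3. Fixed point.
5 never enters the attractor, so Blocker can avoid the target forever.

Blocker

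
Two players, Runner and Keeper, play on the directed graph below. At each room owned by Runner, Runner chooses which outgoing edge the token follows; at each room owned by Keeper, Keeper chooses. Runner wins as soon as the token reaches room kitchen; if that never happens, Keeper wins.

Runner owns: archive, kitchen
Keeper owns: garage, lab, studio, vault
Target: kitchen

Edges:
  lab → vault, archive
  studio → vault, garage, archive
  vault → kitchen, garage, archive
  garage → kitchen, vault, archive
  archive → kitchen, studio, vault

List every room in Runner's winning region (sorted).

A0 = {kitchen}
A1: add {archive} — archive (Runner) has archive→kitchen.
A2 = A1; e.g. lab (Keeper) can still go to vault. Fixed point.
Runner's winning region = {archive, kitchen}.

archive, kitchen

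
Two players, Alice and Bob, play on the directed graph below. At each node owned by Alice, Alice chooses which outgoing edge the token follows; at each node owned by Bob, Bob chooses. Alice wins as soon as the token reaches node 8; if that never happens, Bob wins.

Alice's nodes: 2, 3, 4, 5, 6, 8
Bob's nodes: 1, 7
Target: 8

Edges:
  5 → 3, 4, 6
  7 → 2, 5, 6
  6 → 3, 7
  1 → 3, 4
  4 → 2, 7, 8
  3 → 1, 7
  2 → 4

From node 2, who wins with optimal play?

A0 = {8}
A1: add {4} — 4 (Alice) has 4→8.
A2: add {2, 5} — 2 (Alice) has 2→4; 5 (Alice) has 5→4.
A3 = A2; e.g. 1 (Bob) can still go to 3. Fixed point.
2 ∈ A2, so Alice can force the target.

Alice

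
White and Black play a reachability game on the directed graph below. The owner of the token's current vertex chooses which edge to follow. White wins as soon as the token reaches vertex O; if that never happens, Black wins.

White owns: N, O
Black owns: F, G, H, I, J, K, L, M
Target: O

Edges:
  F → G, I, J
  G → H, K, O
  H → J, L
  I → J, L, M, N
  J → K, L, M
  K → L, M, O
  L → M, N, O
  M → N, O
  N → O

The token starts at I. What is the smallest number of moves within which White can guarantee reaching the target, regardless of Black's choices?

6

A0 = {O}
A1: add {N} — N (White) has N→O.
A2: add {M} — M (Black): all of {N, O} already in.
A3: add {L} — L (Black): all of {M, N, O} already in.
A4: add {K} — K (Black): all of {L, M, O} already in.
A5: add {J} — J (Black): all of {K, L, M} already in.
A6: add {H, I} — H (Black): all of {J, L} already in; I (Black): all of {J, L, M, N} already in.
I enters the attractor at level 6, so White can force the target in 6 moves from there.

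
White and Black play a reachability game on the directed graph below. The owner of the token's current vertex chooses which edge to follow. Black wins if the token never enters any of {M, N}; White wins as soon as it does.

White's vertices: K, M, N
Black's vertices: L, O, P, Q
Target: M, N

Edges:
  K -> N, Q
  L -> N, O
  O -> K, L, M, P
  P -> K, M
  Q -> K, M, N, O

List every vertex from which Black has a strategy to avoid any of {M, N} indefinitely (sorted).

L, O, Q

A0 = {M, N}
A1: add {K} — K (White) has K→N.
A2: add {P} — P (Black): all of {K, M} already in.
A3 = A2; e.g. L (Black) can still go to O. Fixed point.
White's attractor = {K, M, N, P}; Black avoids the target exactly from the complement.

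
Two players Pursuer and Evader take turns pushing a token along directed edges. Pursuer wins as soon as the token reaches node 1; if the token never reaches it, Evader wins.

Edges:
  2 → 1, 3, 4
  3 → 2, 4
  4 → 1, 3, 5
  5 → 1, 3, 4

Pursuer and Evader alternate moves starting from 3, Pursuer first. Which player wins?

Evader

Track states (vertex, player-to-move).
A0 = {(1,Pursuer), (1,Evader)}
A1: add {(2,Pursuer), (4,Pursuer), (5,Pursuer)}.
A2: add {(3,Evader)}.
A3 = A2; e.g. (2,Evader) stays out. (3,Pursuer) never enters ⇒ Evader avoids the target.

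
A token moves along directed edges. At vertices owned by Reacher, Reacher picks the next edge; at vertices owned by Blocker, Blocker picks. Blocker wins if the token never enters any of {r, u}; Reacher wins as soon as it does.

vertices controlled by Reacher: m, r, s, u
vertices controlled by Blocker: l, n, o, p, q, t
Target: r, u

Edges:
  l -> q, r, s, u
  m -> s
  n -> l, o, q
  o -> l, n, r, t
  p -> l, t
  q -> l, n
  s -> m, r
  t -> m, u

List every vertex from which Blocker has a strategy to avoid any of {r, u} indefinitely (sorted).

A0 = {r, u}
A1: add {s} — s (Reacher) has s→r.
A2: add {m} — m (Reacher) has m→s.
A3: add {t} — t (Blocker): all of {m, u} already in.
A4 = A3; e.g. l (Blocker) can still go to q. Fixed point.
Reacher's attractor = {m, r, s, t, u}; Blocker avoids the target exactly from the complement.

l, n, o, p, q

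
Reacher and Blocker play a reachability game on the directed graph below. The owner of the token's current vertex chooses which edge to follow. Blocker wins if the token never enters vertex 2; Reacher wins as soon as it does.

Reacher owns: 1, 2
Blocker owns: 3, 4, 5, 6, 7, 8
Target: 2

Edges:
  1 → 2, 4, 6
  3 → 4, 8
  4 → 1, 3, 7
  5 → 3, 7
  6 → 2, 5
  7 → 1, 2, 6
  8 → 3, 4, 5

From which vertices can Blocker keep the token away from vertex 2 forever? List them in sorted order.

3, 4, 5, 6, 7, 8

A0 = {2}
A1: add {1} — 1 (Reacher) has 1→2.
A2 = A1; e.g. 3 (Blocker) can still go to 4. Fixed point.
Reacher's attractor = {1, 2}; Blocker avoids the target exactly from the complement.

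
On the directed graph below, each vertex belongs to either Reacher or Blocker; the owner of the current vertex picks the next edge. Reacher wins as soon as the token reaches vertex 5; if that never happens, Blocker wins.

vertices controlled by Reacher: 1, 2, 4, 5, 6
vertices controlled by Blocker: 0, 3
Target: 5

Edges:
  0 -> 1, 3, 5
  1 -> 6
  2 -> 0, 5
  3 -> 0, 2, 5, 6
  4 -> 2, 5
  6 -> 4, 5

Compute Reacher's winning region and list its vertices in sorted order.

A0 = {5}
A1: add {2, 4, 6} — 2 (Reacher) has 2→5; 4 (Reacher) has 4→5; 6 (Reacher) has 6→5.
A2: add {1} — 1 (Reacher) has 1→6.
A3 = A2; e.g. 0 (Blocker) can still go to 3. Fixed point.
Reacher's winning region = {1, 2, 4, 5, 6}.

1, 2, 4, 5, 6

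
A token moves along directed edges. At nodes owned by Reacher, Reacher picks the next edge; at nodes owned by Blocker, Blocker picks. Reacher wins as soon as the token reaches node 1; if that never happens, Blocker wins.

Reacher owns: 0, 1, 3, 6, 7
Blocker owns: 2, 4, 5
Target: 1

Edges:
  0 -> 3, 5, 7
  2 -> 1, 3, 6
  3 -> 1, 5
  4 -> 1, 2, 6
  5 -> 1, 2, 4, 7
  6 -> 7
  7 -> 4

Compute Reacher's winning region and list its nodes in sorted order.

0, 1, 3

A0 = {1}
A1: add {3} — 3 (Reacher) has 3→1.
A2: add {0} — 0 (Reacher) has 0→3.
A3 = A2; e.g. 2 (Blocker) can still go to 6. Fixed point.
Reacher's winning region = {0, 1, 3}.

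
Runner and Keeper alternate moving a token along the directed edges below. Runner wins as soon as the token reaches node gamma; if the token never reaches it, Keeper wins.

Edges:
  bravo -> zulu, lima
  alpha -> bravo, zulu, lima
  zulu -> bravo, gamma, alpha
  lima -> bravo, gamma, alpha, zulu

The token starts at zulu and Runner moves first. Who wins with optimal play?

Track states (vertex, player-to-move).
A0 = {(gamma,Runner), (gamma,Keeper)}
A1: add {(zulu,Runner), (lima,Runner)}.
(zulu,Runner) ∈ A1 ⇒ Runner forces the target.

Runner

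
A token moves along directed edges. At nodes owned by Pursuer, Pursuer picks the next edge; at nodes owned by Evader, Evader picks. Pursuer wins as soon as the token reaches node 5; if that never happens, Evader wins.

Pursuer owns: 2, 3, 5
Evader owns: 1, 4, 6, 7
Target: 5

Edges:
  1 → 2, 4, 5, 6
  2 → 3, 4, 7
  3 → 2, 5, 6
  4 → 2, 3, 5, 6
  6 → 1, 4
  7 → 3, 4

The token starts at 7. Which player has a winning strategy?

Evader

A0 = {5}
A1: add {3} — 3 (Pursuer) has 3→5.
A2: add {2} — 2 (Pursuer) has 2→3.
A3 = A2; e.g. 1 (Evader) can still go to 4. Fixed point.
7 never enters the attractor, so Evader can avoid the target forever.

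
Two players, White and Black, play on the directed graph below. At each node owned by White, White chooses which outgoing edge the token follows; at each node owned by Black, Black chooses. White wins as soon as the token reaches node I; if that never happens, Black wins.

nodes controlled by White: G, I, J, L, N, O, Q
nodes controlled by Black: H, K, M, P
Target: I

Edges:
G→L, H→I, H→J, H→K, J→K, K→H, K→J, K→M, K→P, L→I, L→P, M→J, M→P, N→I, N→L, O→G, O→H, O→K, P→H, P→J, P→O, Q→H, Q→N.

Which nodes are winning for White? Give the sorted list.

A0 = {I}
A1: add {L, N} — L (White) has L→I; N (White) has N→I.
A2: add {G, Q} — G (White) has G→L; Q (White) has Q→N.
A3: add {O} — O (White) has O→G.
A4 = A3; e.g. H (Black) can still go to J. Fixed point.
White's winning region = {G, I, L, N, O, Q}.

G, I, L, N, O, Q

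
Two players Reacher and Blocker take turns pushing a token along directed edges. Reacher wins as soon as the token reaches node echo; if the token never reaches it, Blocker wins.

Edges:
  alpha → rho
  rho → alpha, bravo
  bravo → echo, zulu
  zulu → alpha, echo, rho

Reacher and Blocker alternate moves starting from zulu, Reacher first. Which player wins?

Reacher

Track states (vertex, player-to-move).
A0 = {(echo,Reacher), (echo,Blocker)}
A1: add {(bravo,Reacher), (zulu,Reacher)}.
(zulu,Reacher) ∈ A1 ⇒ Reacher forces the target.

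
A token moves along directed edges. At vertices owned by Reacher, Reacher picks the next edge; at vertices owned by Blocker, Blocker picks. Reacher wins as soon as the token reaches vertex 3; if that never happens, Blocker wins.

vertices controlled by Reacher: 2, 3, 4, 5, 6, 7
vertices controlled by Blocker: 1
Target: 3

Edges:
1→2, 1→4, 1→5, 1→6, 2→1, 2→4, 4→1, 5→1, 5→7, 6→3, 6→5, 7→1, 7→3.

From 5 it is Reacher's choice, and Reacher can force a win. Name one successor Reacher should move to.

A0 = {3}
A1: add {6, 7} — 6 (Reacher) has 6→3; 7 (Reacher) has 7→3.
A2: add {5} — 5 (Reacher) has 5→7.
A3 = A2; e.g. 1 (Blocker) can still go to 2. Fixed point.
From 5, successor 7 is in the attractor (rank 1); the other successor 1 is not.

7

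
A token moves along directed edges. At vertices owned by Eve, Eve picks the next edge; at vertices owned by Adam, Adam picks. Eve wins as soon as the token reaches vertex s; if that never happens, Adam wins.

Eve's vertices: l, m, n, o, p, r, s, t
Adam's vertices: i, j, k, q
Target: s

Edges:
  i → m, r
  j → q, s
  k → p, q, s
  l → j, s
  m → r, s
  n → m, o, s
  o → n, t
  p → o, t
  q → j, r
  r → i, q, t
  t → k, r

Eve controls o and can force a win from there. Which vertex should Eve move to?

A0 = {s}
A1: add {l, m, n} — l (Eve) has l→s; m (Eve) has m→s; n (Eve) has n→s.
A2: add {o} — o (Eve) has o→n.
A3: add {p} — p (Eve) has p→o.
A4 = A3; e.g. i (Adam) can still go to r. Fixed point.
From o, successor n is in the attractor (rank 1); the other successor t is not.

n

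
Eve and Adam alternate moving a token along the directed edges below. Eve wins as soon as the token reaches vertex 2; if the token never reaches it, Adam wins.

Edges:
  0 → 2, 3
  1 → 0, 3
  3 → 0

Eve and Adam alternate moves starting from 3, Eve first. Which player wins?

Track states (vertex, player-to-move).
A0 = {(2,Eve), (2,Adam)}
A1: add {(0,Eve)}.
A2: add {(3,Adam)}.
A3: add {(1,Eve)}.
A4 = A3; e.g. (0,Adam) stays out. (3,Eve) never enters ⇒ Adam avoids the target.

Adam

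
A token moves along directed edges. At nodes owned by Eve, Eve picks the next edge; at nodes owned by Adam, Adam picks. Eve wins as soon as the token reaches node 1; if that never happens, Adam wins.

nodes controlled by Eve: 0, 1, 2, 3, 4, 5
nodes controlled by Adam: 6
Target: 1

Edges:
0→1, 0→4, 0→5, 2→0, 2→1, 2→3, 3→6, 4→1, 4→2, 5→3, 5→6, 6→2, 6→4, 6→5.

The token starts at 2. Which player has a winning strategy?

A0 = {1}
A1: add {0, 2, 4} — 0 (Eve) has 0→1; 2 (Eve) has 2→1; 4 (Eve) has 4→1.
A2 = A1; e.g. 3 (Eve) has no edge into A1. Fixed point.
2 ∈ A1, so Eve can force the target.

Eve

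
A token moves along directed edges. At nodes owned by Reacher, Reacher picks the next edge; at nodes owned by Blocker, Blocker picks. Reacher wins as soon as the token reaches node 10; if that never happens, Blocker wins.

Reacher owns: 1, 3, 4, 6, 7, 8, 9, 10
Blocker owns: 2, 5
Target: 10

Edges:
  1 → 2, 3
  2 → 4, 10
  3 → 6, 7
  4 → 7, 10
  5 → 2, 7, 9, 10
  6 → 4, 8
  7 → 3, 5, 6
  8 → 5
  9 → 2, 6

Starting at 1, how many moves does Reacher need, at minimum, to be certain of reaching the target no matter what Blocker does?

A0 = {10}
A1: add {4} — 4 (Reacher) has 4→10.
A2: add {2, 6} — 2 (Blocker): all of {4, 10} already in; 6 (Reacher) has 6→4.
A3: add {1, 3, 7, 9} — 1 (Reacher) has 1→2; 3 (Reacher) has 3→6; 7 (Reacher) has 7→6; 9 (Reacher) has 9→2.
1 enters the attractor at level 3, so Reacher can force the target in 3 moves from there.

3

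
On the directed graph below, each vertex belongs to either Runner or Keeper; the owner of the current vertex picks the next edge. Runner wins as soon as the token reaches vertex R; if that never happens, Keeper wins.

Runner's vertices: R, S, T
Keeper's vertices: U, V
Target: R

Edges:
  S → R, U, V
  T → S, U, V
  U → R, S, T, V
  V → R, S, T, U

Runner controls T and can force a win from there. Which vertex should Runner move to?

S

A0 = {R}
A1: add {S} — S (Runner) has S→R.
A2: add {T} — T (Runner) has T→S.
A3 = A2; e.g. U (Keeper) can still go to V. Fixed point.
From T, successor S is in the attractor (rank 1); the other successors U, V are not.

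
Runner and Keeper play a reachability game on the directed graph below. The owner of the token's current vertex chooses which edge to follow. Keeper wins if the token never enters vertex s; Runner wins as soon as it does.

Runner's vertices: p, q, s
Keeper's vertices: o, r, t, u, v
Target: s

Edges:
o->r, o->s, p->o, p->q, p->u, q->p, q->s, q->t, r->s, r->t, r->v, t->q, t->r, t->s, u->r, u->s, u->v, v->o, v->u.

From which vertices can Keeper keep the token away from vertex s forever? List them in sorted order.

o, r, t, u, v

A0 = {s}
A1: add {q} — q (Runner) has q→s.
A2: add {p} — p (Runner) has p→q.
A3 = A2; e.g. o (Keeper) can still go to r. Fixed point.
Runner's attractor = {p, q, s}; Keeper avoids the target exactly from the complement.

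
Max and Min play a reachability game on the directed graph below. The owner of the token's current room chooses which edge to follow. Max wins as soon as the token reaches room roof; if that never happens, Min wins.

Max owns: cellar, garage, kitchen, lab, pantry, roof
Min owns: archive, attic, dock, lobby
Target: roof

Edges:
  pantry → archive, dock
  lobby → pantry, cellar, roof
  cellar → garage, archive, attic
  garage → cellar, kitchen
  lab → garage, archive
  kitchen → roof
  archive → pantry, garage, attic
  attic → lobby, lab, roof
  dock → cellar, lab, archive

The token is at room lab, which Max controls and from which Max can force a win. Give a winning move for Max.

garage

A0 = {roof}
A1: add {kitchen} — kitchen (Max) has kitchen→roof.
A2: add {garage} — garage (Max) has garage→kitchen.
A3: add {cellar, lab} — cellar (Max) has cellar→garage; lab (Max) has lab→garage.
A4 = A3; e.g. pantry (Max) has no edge into A3. Fixed point.
From lab, successor garage is in the attractor (rank 2); the other successor archive is not.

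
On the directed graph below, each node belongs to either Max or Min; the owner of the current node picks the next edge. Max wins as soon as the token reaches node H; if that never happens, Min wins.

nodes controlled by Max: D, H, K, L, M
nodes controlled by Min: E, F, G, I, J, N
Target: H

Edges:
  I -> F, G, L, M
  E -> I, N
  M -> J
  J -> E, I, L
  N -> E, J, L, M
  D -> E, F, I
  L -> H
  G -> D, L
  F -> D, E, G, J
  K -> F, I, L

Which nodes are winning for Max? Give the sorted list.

A0 = {H}
A1: add {L} — L (Max) has L→H.
A2: add {K} — K (Max) has K→L.
A3 = A2; e.g. D (Max) has no edge into A2. Fixed point.
Max's winning region = {H, K, L}.

H, K, L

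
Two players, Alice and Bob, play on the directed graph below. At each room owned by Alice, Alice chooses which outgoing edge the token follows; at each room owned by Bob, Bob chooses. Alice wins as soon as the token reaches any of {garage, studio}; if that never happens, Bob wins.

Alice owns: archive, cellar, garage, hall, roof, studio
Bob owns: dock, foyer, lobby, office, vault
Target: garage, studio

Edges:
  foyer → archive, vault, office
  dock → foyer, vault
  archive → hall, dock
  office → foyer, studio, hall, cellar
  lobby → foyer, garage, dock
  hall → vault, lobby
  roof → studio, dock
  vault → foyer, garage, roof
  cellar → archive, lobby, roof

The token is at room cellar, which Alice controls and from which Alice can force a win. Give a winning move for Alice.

A0 = {garage, studio}
A1: add {roof} — roof (Alice) has roof→studio.
A2: add {cellar} — cellar (Alice) has cellar→roof.
A3 = A2; e.g. archive (Alice) has no edge into A2. Fixed point.
From cellar, successor roof is in the attractor (rank 1); the other successors archive, lobby are not.

roof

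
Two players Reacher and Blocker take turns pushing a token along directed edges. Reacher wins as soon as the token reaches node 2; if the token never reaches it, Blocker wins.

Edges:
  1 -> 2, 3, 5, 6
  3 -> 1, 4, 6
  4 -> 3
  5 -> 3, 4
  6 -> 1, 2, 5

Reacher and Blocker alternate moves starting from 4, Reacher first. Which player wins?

Blocker

Track states (vertex, player-to-move).
A0 = {(2,Reacher), (2,Blocker)}
A1: add {(1,Reacher), (6,Reacher)}.
A2 = A1; e.g. (1,Blocker) stays out. (4,Reacher) never enters ⇒ Blocker avoids the target.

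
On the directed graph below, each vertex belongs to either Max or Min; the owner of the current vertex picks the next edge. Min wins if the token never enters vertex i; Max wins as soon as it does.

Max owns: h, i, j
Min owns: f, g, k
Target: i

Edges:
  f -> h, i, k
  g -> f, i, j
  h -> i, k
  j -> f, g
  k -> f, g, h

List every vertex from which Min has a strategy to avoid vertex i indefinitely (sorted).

f, g, j, k

A0 = {i}
A1: add {h} — h (Max) has h→i.
A2 = A1; e.g. f (Min) can still go to k. Fixed point.
Max's attractor = {h, i}; Min avoids the target exactly from the complement.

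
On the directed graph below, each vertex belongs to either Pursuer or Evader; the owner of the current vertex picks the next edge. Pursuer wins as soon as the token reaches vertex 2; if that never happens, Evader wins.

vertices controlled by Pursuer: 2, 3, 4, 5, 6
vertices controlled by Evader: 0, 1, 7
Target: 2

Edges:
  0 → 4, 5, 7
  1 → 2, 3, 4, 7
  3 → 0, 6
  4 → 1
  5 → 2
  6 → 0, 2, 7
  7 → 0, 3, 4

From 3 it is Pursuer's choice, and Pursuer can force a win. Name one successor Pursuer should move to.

A0 = {2}
A1: add {5, 6} — 5 (Pursuer) has 5→2; 6 (Pursuer) has 6→2.
A2: add {3} — 3 (Pursuer) has 3→6.
A3 = A2; e.g. 0 (Evader) can still go to 4. Fixed point.
From 3, successor 6 is in the attractor (rank 1); the other successor 0 is not.

6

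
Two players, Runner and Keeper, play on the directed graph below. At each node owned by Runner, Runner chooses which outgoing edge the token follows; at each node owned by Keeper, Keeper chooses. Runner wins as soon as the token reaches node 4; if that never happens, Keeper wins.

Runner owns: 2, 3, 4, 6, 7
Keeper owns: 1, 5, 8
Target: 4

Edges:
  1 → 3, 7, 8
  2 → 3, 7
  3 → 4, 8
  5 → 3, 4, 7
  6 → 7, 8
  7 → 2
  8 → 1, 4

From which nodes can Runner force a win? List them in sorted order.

A0 = {4}
A1: add {3} — 3 (Runner) has 3→4.
A2: add {2} — 2 (Runner) has 2→3.
A3: add {7} — 7 (Runner) has 7→2.
A4: add {5, 6} — 5 (Keeper): all of {3, 4, 7} already in; 6 (Runner) has 6→7.
A5 = A4; e.g. 1 (Keeper) can still go to 8. Fixed point.
Runner's winning region = {2, 3, 4, 5, 6, 7}.

2, 3, 4, 5, 6, 7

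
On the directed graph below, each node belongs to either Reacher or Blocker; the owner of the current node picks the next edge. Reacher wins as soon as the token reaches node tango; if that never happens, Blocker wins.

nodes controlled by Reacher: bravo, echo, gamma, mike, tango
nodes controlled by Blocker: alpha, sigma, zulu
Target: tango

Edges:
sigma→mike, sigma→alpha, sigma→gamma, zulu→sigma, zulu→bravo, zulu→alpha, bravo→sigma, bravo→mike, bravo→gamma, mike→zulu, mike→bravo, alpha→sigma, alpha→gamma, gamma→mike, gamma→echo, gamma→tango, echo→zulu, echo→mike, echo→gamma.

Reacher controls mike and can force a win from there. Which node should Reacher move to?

bravo

A0 = {tango}
A1: add {gamma} — gamma (Reacher) has gamma→tango.
A2: add {bravo, echo} — bravo (Reacher) has bravo→gamma; echo (Reacher) has echo→gamma.
A3: add {mike} — mike (Reacher) has mike→bravo.
A4 = A3; e.g. sigma (Blocker) can still go to alpha. Fixed point.
From mike, successor bravo is in the attractor (rank 2); the other successor zulu is not.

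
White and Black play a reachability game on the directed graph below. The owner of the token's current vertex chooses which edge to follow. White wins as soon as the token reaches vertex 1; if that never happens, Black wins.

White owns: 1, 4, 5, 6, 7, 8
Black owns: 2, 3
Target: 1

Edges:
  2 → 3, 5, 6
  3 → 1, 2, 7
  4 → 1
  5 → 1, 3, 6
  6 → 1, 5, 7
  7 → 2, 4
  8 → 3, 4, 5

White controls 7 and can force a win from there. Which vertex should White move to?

A0 = {1}
A1: add {4, 5, 6} — 4 (White) has 4→1; 5 (White) has 5→1; 6 (White) has 6→1.
A2: add {7, 8} — 7 (White) has 7→4; 8 (White) has 8→4.
A3 = A2; e.g. 2 (Black) can still go to 3. Fixed point.
From 7, successor 4 is in the attractor (rank 1); the other successor 2 is not.

4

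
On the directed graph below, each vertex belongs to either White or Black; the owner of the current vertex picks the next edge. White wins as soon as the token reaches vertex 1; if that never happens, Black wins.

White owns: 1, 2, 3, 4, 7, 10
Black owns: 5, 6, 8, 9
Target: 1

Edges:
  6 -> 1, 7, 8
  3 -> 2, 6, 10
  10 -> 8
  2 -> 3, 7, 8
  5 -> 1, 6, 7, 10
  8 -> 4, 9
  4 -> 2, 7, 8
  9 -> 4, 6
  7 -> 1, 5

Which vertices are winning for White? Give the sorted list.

A0 = {1}
A1: add {7} — 7 (White) has 7→1.
A2: add {2, 4} — 2 (White) has 2→7; 4 (White) has 4→7.
A3: add {3} — 3 (White) has 3→2.
A4 = A3; e.g. 5 (Black) can still go to 6. Fixed point.
White's winning region = {1, 2, 3, 4, 7}.

1, 2, 3, 4, 7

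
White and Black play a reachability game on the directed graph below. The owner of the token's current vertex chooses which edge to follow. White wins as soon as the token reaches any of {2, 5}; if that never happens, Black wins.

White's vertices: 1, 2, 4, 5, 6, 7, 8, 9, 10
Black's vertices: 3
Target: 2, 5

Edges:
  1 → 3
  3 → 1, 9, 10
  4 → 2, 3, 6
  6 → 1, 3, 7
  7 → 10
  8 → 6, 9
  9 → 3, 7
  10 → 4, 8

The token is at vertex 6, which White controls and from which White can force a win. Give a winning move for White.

A0 = {2, 5}
A1: add {4} — 4 (White) has 4→2.
A2: add {10} — 10 (White) has 10→4.
A3: add {7} — 7 (White) has 7→10.
A4: add {6, 9} — 6 (White) has 6→7; 9 (White) has 9→7.
A5: add {8} — 8 (White) has 8→6.
A6 = A5; e.g. 1 (White) has no edge into A5. Fixed point.
From 6, successor 7 is in the attractor (rank 3); the other successors 1, 3 are not.

7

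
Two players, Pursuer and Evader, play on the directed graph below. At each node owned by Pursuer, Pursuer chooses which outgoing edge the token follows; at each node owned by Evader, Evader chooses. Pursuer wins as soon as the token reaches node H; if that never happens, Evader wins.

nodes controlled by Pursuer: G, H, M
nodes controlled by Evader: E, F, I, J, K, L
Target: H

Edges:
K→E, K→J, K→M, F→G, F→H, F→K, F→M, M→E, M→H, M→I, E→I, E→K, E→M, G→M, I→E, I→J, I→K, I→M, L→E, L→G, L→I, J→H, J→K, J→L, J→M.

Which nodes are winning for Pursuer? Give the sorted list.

A0 = {H}
A1: add {M} — M (Pursuer) has M→H.
A2: add {G} — G (Pursuer) has G→M.
A3 = A2; e.g. E (Evader) can still go to I. Fixed point.
Pursuer's winning region = {G, H, M}.

G, H, M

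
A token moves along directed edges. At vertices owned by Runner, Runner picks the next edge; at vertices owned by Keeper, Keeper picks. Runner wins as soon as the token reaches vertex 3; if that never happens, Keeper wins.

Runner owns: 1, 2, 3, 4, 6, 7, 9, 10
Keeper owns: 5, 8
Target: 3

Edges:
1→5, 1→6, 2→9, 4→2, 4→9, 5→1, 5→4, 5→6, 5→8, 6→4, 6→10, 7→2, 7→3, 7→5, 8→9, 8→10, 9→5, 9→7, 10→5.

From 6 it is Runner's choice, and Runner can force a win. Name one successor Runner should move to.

A0 = {3}
A1: add {7} — 7 (Runner) has 7→3.
A2: add {9} — 9 (Runner) has 9→7.
A3: add {2, 4} — 2 (Runner) has 2→9; 4 (Runner) has 4→9.
A4: add {6} — 6 (Runner) has 6→4.
A5: add {1} — 1 (Runner) has 1→6.
A6 = A5; e.g. 5 (Keeper) can still go to 8. Fixed point.
From 6, successor 4 is in the attractor (rank 3); the other successor 10 is not.

4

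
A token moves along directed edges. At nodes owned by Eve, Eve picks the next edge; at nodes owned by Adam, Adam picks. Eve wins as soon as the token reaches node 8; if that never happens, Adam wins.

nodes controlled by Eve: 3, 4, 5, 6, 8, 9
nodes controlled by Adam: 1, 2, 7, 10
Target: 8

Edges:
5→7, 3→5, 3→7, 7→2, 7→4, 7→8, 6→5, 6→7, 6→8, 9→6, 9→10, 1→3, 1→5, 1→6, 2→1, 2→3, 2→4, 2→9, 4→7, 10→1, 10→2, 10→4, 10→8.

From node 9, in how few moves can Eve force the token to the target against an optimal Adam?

A0 = {8}
A1: add {6} — 6 (Eve) has 6→8.
A2: add {9} — 9 (Eve) has 9→6.
A3 = A2; e.g. 1 (Adam) can still go to 3. Fixed point.
9 enters the attractor at level 2, so Eve can force the target in 2 moves from there.

2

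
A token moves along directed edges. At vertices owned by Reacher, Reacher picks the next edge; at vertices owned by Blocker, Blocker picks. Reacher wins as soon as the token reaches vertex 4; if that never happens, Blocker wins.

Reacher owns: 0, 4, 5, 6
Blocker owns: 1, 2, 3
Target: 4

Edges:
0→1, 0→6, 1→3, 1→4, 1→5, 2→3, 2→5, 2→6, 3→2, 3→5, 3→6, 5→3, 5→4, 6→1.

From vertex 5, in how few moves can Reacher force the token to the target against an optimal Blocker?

1

A0 = {4}
A1: add {5} — 5 (Reacher) has 5→4.
A2 = A1; e.g. 0 (Reacher) has no edge into A1. Fixed point.
5 enters the attractor at level 1, so Reacher can force the target in 1 move from there.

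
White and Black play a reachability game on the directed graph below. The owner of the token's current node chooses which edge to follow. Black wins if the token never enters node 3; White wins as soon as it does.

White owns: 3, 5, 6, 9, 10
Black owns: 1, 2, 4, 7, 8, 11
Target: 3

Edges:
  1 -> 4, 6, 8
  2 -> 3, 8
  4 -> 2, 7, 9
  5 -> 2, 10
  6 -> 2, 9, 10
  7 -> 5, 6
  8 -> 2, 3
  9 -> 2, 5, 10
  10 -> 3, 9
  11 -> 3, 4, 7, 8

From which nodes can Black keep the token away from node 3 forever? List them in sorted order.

1, 2, 4, 8, 11

A0 = {3}
A1: add {10} — 10 (White) has 10→3.
A2: add {5, 6, 9} — 5 (White) has 5→10; 6 (White) has 6→10; 9 (White) has 9→10.
A3: add {7} — 7 (Black): all of {5, 6} already in.
A4 = A3; e.g. 1 (Black) can still go to 4. Fixed point.
White's attractor = {3, 5, 6, 7, 9, 10}; Black avoids the target exactly from the complement.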